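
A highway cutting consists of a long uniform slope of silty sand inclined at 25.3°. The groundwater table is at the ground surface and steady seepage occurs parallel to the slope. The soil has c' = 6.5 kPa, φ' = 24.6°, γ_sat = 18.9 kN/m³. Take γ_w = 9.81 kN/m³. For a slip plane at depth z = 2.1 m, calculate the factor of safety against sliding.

With seepage parallel to the slope and the water table at the surface, the effective normal stress on the slip plane uses the buoyant unit weight γ' = γ_sat − γ_w while the driving shear stress uses γ_sat:
FS = [c' + γ' z cos²β tanφ'] / [γ_sat z sinβ cosβ]
γ' = 18.9 − 9.81 = 9.09 kN/m³
Numerator = 6.5 + 9.09·2.1·cos²25.3°·tan24.6° = 6.5 + 9.09·2.1·0.8174·0.4578 = 13.643 kPa
Denominator = 18.9·2.1·sin25.3°·cos25.3° = 18.9·2.1·0.4274·0.9041 = 15.335 kPa
FS = 13.643 / 15.335 = 0.890

FS = 0.89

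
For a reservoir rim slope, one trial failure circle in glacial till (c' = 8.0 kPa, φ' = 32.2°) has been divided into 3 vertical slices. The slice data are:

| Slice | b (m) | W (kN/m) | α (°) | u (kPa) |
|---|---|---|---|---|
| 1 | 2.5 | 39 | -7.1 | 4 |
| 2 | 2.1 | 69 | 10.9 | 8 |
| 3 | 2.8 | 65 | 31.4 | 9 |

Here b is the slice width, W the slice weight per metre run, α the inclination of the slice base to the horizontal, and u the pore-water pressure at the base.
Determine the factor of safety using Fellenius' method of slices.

Ordinary method of slices: FS = Σ[c'·Δl_i + (W_i cosα_i − u_i·Δl_i)·tanφ'] / Σ W_i sinα_i, with Δl_i = b_i / cosα_i.
Slice 1: Δl = 2.5/cos(-7.1°) = 2.519 m; N'_1 = 39·cos(-7.1°) − 4·2.519 = 28.6; c'Δl = 20.15; W sinα = -4.8
Slice 2: Δl = 2.1/cos10.9° = 2.139 m; N'_2 = 69·cos10.9° − 8·2.139 = 50.6; c'Δl = 17.11; W sinα = 13.0
Slice 3: Δl = 2.8/cos31.4° = 3.280 m; N'_3 = 65·cos31.4° − 9·3.280 = 26.0; c'Δl = 26.24; W sinα = 33.9
Σc'Δl = 63.5 kN/m; ΣN' = 105.2 kN/m; ΣW sinα = 42.1 kN/m
Resisting = 63.5 + 105.2·tan32.2° = 63.5 + 66.3 = 129.8 kN/m
FS = 129.8 / 42.1 = 3.083

FS = 3.08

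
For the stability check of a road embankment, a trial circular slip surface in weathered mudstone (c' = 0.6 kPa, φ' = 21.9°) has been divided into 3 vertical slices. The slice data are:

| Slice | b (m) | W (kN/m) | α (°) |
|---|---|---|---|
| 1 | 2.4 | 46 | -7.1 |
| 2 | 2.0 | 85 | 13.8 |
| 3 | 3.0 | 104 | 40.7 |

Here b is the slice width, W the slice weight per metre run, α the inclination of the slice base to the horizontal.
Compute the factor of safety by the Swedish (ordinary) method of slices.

Ordinary method of slices: FS = Σ[c'·Δl_i + (W_i cosα_i)·tanφ'] / Σ W_i sinα_i, with Δl_i = b_i / cosα_i.
Slice 1: Δl = 2.4/cos(-7.1°) = 2.419 m; N'_1 = 46·cos(-7.1°) = 45.6; c'Δl = 1.45; W sinα = -5.7
Slice 2: Δl = 2.0/cos13.8° = 2.059 m; N'_2 = 85·cos13.8° = 82.5; c'Δl = 1.24; W sinα = 20.3
Slice 3: Δl = 3.0/cos40.7° = 3.957 m; N'_3 = 104·cos40.7° = 78.8; c'Δl = 2.37; W sinα = 67.8
Σc'Δl = 5.1 kN/m; ΣN' = 207.0 kN/m; ΣW sinα = 82.4 kN/m
Resisting = 5.1 + 207.0·tan21.9° = 5.1 + 83.2 = 88.3 kN/m
FS = 88.3 / 82.4 = 1.071

FS = 1.07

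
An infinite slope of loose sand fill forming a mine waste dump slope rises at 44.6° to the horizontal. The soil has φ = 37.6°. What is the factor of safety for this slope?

FS = 0.78

For a dry cohesionless infinite slope the factor of safety is FS = tanφ / tanβ.
FS = tan37.6° / tan44.6° = 0.7701 / 0.9861 = 0.781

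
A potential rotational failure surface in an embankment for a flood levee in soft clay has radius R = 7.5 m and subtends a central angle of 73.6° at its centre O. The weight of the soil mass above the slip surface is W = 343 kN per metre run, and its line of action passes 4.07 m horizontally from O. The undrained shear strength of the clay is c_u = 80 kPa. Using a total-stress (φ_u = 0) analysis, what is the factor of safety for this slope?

FS = 4.14

Taking moments about the centre O, the resisting moment is provided by the undrained shear strength acting along the arc:
Arc length L_a = R·θ = 7.5·(73.6°·π/180) = 7.5·1.2846 = 9.63 m
M_R = c_u·L_a·R = 80·9.63·7.5 = 5780.5 kN·m/m
M_D = W·d = 343·4.07 = 1396.0 kN·m/m
FS = M_R / M_D = 5780.5 / 1396.0 = 4.141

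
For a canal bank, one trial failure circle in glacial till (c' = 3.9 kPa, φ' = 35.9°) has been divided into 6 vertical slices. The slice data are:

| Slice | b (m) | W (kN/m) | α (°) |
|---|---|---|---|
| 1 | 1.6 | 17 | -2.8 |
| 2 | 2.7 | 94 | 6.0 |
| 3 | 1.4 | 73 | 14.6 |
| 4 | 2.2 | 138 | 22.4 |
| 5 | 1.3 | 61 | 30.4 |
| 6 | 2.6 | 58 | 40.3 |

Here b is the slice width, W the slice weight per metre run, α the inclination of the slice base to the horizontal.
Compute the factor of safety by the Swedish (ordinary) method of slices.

Ordinary method of slices: FS = Σ[c'·Δl_i + (W_i cosα_i)·tanφ'] / Σ W_i sinα_i, with Δl_i = b_i / cosα_i.
Slice 1: Δl = 1.6/cos(-2.8°) = 1.602 m; N'_1 = 17·cos(-2.8°) = 17.0; c'Δl = 6.25; W sinα = -0.8
Slice 2: Δl = 2.7/cos6.0° = 2.715 m; N'_2 = 94·cos6.0° = 93.5; c'Δl = 10.59; W sinα = 9.8
Slice 3: Δl = 1.4/cos14.6° = 1.447 m; N'_3 = 73·cos14.6° = 70.6; c'Δl = 5.64; W sinα = 18.4
Slice 4: Δl = 2.2/cos22.4° = 2.380 m; N'_4 = 138·cos22.4° = 127.6; c'Δl = 9.28; W sinα = 52.6
Slice 5: Δl = 1.3/cos30.4° = 1.507 m; N'_5 = 61·cos30.4° = 52.6; c'Δl = 5.88; W sinα = 30.9
Slice 6: Δl = 2.6/cos40.3° = 3.409 m; N'_6 = 58·cos40.3° = 44.2; c'Δl = 13.30; W sinα = 37.5
Σc'Δl = 50.9 kN/m; ΣN' = 405.5 kN/m; ΣW sinα = 148.4 kN/m
Resisting = 50.9 + 405.5·tan35.9° = 50.9 + 293.6 = 344.5 kN/m
FS = 344.5 / 148.4 = 2.322

FS = 2.32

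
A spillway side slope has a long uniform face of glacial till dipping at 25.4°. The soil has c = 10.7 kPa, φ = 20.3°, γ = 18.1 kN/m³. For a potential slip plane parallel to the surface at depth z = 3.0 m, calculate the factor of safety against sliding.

FS = 1.29

For an infinite slope with a slip plane parallel to the surface (no pore pressure): FS = [c + γz cos²β tanφ] / [γz sinβ cosβ].
γz = 18.1·3.0 = 54.30 kN/m²
Numerator = 10.7 + 54.30·cos²25.4°·tan20.3° = 10.7 + 54.30·0.8160·0.3699 = 27.091 kPa
Denominator = 54.30·sin25.4°·cos25.4° = 54.30·0.4289·0.9033 = 21.040 kPa
FS = 27.091 / 21.040 = 1.288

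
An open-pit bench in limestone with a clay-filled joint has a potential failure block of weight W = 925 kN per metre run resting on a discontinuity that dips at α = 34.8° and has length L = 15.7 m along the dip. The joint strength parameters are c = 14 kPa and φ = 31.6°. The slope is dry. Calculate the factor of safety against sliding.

Resolving the block weight along and normal to the plane and applying the Mohr–Coulomb strength on the joint:
N' = W cosα = 925·cos34.8° = 759.6 kN/m
Driving force T = W sinα = 925·sin34.8° = 527.9 kN/m
Resisting force R = c·L + N'·tanφ = 14·15.7 + 759.6·tan31.6° = 219.8 + 467.3 = 687.1 kN/m
FS = R / T = 687.1 / 527.9 = 1.302

FS = 1.30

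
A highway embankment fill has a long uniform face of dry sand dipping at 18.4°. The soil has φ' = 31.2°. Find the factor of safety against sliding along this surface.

FS = 1.82

For a dry cohesionless infinite slope the factor of safety is FS = tanφ' / tanβ.
FS = tan31.2° / tan18.4° = 0.6056 / 0.3327 = 1.821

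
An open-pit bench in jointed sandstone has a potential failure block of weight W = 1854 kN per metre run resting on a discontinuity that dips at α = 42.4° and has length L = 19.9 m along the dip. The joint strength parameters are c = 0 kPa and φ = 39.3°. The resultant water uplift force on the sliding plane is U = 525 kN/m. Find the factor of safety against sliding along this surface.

Resolving the block weight along and normal to the plane and applying the Mohr–Coulomb strength on the joint:
N' = W cosα − U = 1854·cos42.4° − 525 = 844.1 kN/m
Driving force T = W sinα = 1854·sin42.4° = 1250.2 kN/m
Resisting force R = c·L + N'·tanφ = 0·19.9 + 844.1·tan39.3° = 0.0 + 690.9 = 690.9 kN/m
FS = R / T = 690.9 / 1250.2 = 0.553

FS = 0.55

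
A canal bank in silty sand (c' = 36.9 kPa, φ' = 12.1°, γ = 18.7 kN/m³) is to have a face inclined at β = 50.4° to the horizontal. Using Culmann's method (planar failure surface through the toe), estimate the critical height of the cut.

Culmann's analysis gives the critical failure plane at α_cr = (β + φ')/2 = (50.4 + 12.1)/2 = 31.2°, and the critical height
H_c = (4c'/γ) · sinβ cosφ' / [1 − cos(β − φ')]
    = (4·36.9/18.7) · sin50.4°·cos12.1° / [1 − cos(38.3°)]
    = 7.893 · 0.7705·0.9778 / [1 − 0.7848]
    = 7.893 · 0.7534 / 0.2152
    = 27.63 m

H_c = 27.63 m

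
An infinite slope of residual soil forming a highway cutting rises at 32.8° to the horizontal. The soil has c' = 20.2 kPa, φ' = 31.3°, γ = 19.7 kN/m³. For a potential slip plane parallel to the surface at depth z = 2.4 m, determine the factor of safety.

FS = 1.88

For an infinite slope with a slip plane parallel to the surface (no pore pressure): FS = [c' + γz cos²β tanφ'] / [γz sinβ cosβ].
γz = 19.7·2.4 = 47.28 kN/m²
Numerator = 20.2 + 47.28·cos²32.8°·tan31.3° = 20.2 + 47.28·0.7066·0.6080 = 40.511 kPa
Denominator = 47.28·sin32.8°·cos32.8° = 47.28·0.5417·0.8406 = 21.529 kPa
FS = 40.511 / 21.529 = 1.882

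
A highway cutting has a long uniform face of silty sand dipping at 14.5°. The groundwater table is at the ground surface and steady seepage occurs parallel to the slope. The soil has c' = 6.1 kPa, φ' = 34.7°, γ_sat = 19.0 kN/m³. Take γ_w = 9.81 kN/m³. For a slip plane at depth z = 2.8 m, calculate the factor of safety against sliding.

With seepage parallel to the slope and the water table at the surface, the effective normal stress on the slip plane uses the buoyant unit weight γ' = γ_sat − γ_w while the driving shear stress uses γ_sat:
FS = [c' + γ' z cos²β tanφ'] / [γ_sat z sinβ cosβ]
γ' = 19.0 − 9.81 = 9.19 kN/m³
Numerator = 6.1 + 9.19·2.8·cos²14.5°·tan34.7° = 6.1 + 9.19·2.8·0.9373·0.6924 = 22.801 kPa
Denominator = 19.0·2.8·sin14.5°·cos14.5° = 19.0·2.8·0.2504·0.9681 = 12.896 kPa
FS = 22.801 / 12.896 = 1.768

FS = 1.77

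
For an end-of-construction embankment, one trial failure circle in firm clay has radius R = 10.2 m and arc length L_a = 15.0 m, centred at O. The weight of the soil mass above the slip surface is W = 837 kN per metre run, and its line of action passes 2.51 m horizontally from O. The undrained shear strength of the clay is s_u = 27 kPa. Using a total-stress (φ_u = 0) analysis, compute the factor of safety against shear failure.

FS = 1.97

Taking moments about the centre O, the resisting moment is provided by the undrained shear strength acting along the arc:
M_R = s_u·L_a·R = 27·15.00·10.2 = 4131.0 kN·m/m
M_D = W·d = 837·2.51 = 2100.9 kN·m/m
FS = M_R / M_D = 4131.0 / 2100.9 = 1.966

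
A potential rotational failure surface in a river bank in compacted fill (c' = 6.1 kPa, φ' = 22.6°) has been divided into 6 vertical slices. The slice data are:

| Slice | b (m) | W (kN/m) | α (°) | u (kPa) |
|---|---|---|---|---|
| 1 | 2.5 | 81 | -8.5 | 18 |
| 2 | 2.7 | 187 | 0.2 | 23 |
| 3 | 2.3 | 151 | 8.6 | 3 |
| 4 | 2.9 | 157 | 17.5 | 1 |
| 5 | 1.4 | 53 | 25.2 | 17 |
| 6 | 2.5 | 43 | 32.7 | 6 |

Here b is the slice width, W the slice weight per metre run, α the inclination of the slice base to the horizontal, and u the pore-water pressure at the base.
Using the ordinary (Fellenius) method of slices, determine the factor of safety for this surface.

Ordinary method of slices: FS = Σ[c'·Δl_i + (W_i cosα_i − u_i·Δl_i)·tanφ'] / Σ W_i sinα_i, with Δl_i = b_i / cosα_i.
Slice 1: Δl = 2.5/cos(-8.5°) = 2.528 m; N'_1 = 81·cos(-8.5°) − 18·2.528 = 34.6; c'Δl = 15.42; W sinα = -12.0
Slice 2: Δl = 2.7/cos0.2° = 2.700 m; N'_2 = 187·cos0.2° − 23·2.700 = 124.9; c'Δl = 16.47; W sinα = 0.7
Slice 3: Δl = 2.3/cos8.6° = 2.326 m; N'_3 = 151·cos8.6° − 3·2.326 = 142.3; c'Δl = 14.19; W sinα = 22.6
Slice 4: Δl = 2.9/cos17.5° = 3.041 m; N'_4 = 157·cos17.5° − 1·3.041 = 146.7; c'Δl = 18.55; W sinα = 47.2
Slice 5: Δl = 1.4/cos25.2° = 1.547 m; N'_5 = 53·cos25.2° − 17·1.547 = 21.7; c'Δl = 9.44; W sinα = 22.6
Slice 6: Δl = 2.5/cos32.7° = 2.971 m; N'_6 = 43·cos32.7° − 6·2.971 = 18.4; c'Δl = 18.12; W sinα = 23.2
Σc'Δl = 92.2 kN/m; ΣN' = 488.5 kN/m; ΣW sinα = 104.3 kN/m
Resisting = 92.2 + 488.5·tan22.6° = 92.2 + 203.4 = 295.5 kN/m
FS = 295.5 / 104.3 = 2.835

FS = 2.83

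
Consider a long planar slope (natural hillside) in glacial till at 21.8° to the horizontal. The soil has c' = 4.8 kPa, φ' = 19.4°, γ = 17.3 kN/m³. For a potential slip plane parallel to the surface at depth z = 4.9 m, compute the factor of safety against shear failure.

FS = 1.04

For an infinite slope with a slip plane parallel to the surface (no pore pressure): FS = [c' + γz cos²β tanφ'] / [γz sinβ cosβ].
γz = 17.3·4.9 = 84.77 kN/m²
Numerator = 4.8 + 84.77·cos²21.8°·tan19.4° = 4.8 + 84.77·0.8621·0.3522 = 30.535 kPa
Denominator = 84.77·sin21.8°·cos21.8° = 84.77·0.3714·0.9285 = 29.230 kPa
FS = 30.535 / 29.230 = 1.045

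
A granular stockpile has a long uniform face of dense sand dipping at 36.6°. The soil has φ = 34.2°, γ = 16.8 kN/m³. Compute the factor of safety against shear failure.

For a dry cohesionless infinite slope the factor of safety is FS = tanφ / tanβ.
FS = tan34.2° / tan36.6° = 0.6796 / 0.7427 = 0.915

FS = 0.92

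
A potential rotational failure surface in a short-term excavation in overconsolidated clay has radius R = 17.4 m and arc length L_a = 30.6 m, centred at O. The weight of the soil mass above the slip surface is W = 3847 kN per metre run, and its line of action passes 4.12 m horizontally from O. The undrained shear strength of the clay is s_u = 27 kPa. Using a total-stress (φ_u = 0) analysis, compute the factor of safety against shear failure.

Taking moments about the centre O, the resisting moment is provided by the undrained shear strength acting along the arc:
M_R = s_u·L_a·R = 27·30.60·17.4 = 14375.9 kN·m/m
M_D = W·d = 3847·4.12 = 15849.6 kN·m/m
FS = M_R / M_D = 14375.9 / 15849.6 = 0.907

FS = 0.91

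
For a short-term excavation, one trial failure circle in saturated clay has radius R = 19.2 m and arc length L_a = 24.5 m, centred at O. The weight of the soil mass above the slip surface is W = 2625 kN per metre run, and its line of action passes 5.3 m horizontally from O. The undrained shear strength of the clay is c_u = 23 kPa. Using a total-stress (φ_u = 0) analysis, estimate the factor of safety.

Taking moments about the centre O, the resisting moment is provided by the undrained shear strength acting along the arc:
M_R = c_u·L_a·R = 23·24.50·19.2 = 10819.2 kN·m/m
M_D = W·d = 2625·5.3 = 13912.5 kN·m/m
FS = M_R / M_D = 10819.2 / 13912.5 = 0.778

FS = 0.78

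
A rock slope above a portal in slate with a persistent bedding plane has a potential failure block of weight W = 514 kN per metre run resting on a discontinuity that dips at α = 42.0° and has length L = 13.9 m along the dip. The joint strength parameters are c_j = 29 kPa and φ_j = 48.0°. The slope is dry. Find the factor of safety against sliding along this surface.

Resolving the block weight along and normal to the plane and applying the Mohr–Coulomb strength on the joint:
N' = W cosα = 514·cos42.0° = 382.0 kN/m
Driving force T = W sinα = 514·sin42.0° = 343.9 kN/m
Resisting force R = c_j·L + N'·tanφ_j = 29·13.9 + 382.0·tan48.0° = 403.1 + 424.2 = 827.3 kN/m
FS = R / T = 827.3 / 343.9 = 2.405

FS = 2.41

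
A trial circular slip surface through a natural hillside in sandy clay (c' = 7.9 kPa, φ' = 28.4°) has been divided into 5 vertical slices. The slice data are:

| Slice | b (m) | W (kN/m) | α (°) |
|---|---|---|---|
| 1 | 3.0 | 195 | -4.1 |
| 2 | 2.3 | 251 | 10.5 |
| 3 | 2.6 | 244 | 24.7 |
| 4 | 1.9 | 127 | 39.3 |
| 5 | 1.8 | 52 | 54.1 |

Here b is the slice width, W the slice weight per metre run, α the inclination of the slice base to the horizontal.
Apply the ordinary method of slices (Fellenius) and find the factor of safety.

FS = 2.09

Ordinary method of slices: FS = Σ[c'·Δl_i + (W_i cosα_i)·tanφ'] / Σ W_i sinα_i, with Δl_i = b_i / cosα_i.
Slice 1: Δl = 3.0/cos(-4.1°) = 3.008 m; N'_1 = 195·cos(-4.1°) = 194.5; c'Δl = 23.76; W sinα = -13.9
Slice 2: Δl = 2.3/cos10.5° = 2.339 m; N'_2 = 251·cos10.5° = 246.8; c'Δl = 18.48; W sinα = 45.7
Slice 3: Δl = 2.6/cos24.7° = 2.862 m; N'_3 = 244·cos24.7° = 221.7; c'Δl = 22.61; W sinα = 102.0
Slice 4: Δl = 1.9/cos39.3° = 2.455 m; N'_4 = 127·cos39.3° = 98.3; c'Δl = 19.40; W sinα = 80.4
Slice 5: Δl = 1.8/cos54.1° = 3.070 m; N'_5 = 52·cos54.1° = 30.5; c'Δl = 24.25; W sinα = 42.1
Σc'Δl = 108.5 kN/m; ΣN' = 791.7 kN/m; ΣW sinα = 256.3 kN/m
Resisting = 108.5 + 791.7·tan28.4° = 108.5 + 428.1 = 536.6 kN/m
FS = 536.6 / 256.3 = 2.093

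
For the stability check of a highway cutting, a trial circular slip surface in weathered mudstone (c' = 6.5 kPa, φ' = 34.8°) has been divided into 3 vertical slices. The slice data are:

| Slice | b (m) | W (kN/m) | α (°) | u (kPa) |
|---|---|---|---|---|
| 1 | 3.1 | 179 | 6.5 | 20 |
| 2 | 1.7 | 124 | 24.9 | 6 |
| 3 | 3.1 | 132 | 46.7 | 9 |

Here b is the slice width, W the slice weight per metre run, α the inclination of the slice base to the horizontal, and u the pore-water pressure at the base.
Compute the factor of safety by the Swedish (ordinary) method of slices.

FS = 1.47

Ordinary method of slices: FS = Σ[c'·Δl_i + (W_i cosα_i − u_i·Δl_i)·tanφ'] / Σ W_i sinα_i, with Δl_i = b_i / cosα_i.
Slice 1: Δl = 3.1/cos6.5° = 3.120 m; N'_1 = 179·cos6.5° − 20·3.120 = 115.4; c'Δl = 20.28; W sinα = 20.3
Slice 2: Δl = 1.7/cos24.9° = 1.874 m; N'_2 = 124·cos24.9° − 6·1.874 = 101.2; c'Δl = 12.18; W sinα = 52.2
Slice 3: Δl = 3.1/cos46.7° = 4.520 m; N'_3 = 132·cos46.7° − 9·4.520 = 49.8; c'Δl = 29.38; W sinα = 96.1
Σc'Δl = 61.8 kN/m; ΣN' = 266.5 kN/m; ΣW sinα = 168.5 kN/m
Resisting = 61.8 + 266.5·tan34.8° = 61.8 + 185.2 = 247.1 kN/m
FS = 247.1 / 168.5 = 1.466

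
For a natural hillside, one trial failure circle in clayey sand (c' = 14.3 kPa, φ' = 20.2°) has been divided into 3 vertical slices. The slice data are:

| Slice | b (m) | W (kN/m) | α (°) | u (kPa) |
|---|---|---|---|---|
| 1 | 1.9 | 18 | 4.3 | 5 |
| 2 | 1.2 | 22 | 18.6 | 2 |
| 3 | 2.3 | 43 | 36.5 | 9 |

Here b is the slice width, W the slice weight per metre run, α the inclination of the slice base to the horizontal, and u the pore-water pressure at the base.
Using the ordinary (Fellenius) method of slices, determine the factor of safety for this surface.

FS = 2.93

Ordinary method of slices: FS = Σ[c'·Δl_i + (W_i cosα_i − u_i·Δl_i)·tanφ'] / Σ W_i sinα_i, with Δl_i = b_i / cosα_i.
Slice 1: Δl = 1.9/cos4.3° = 1.905 m; N'_1 = 18·cos4.3° − 5·1.905 = 8.4; c'Δl = 27.25; W sinα = 1.3
Slice 2: Δl = 1.2/cos18.6° = 1.266 m; N'_2 = 22·cos18.6° − 2·1.266 = 18.3; c'Δl = 18.11; W sinα = 7.0
Slice 3: Δl = 2.3/cos36.5° = 2.861 m; N'_3 = 43·cos36.5° − 9·2.861 = 8.8; c'Δl = 40.92; W sinα = 25.6
Σc'Δl = 86.3 kN/m; ΣN' = 35.6 kN/m; ΣW sinα = 33.9 kN/m
Resisting = 86.3 + 35.6·tan20.2° = 86.3 + 13.1 = 99.3 kN/m
FS = 99.3 / 33.9 = 2.927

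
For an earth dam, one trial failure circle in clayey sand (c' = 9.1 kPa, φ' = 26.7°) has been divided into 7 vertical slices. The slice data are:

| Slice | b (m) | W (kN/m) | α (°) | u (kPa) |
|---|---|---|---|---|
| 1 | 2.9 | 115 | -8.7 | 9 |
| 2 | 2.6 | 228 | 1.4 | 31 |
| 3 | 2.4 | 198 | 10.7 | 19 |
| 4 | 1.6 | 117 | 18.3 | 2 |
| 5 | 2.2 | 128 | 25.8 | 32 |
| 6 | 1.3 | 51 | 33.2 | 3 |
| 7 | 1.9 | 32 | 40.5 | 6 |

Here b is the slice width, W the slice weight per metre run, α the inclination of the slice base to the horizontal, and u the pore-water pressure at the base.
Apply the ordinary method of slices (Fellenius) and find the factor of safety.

FS = 2.63

Ordinary method of slices: FS = Σ[c'·Δl_i + (W_i cosα_i − u_i·Δl_i)·tanφ'] / Σ W_i sinα_i, with Δl_i = b_i / cosα_i.
Slice 1: Δl = 2.9/cos(-8.7°) = 2.934 m; N'_1 = 115·cos(-8.7°) − 9·2.934 = 87.3; c'Δl = 26.70; W sinα = -17.4
Slice 2: Δl = 2.6/cos1.4° = 2.601 m; N'_2 = 228·cos1.4° − 31·2.601 = 147.3; c'Δl = 23.67; W sinα = 5.6
Slice 3: Δl = 2.4/cos10.7° = 2.442 m; N'_3 = 198·cos10.7° − 19·2.442 = 148.2; c'Δl = 22.23; W sinα = 36.8
Slice 4: Δl = 1.6/cos18.3° = 1.685 m; N'_4 = 117·cos18.3° − 2·1.685 = 107.7; c'Δl = 15.34; W sinα = 36.7
Slice 5: Δl = 2.2/cos25.8° = 2.444 m; N'_5 = 128·cos25.8° − 32·2.444 = 37.0; c'Δl = 22.24; W sinα = 55.7
Slice 6: Δl = 1.3/cos33.2° = 1.554 m; N'_6 = 51·cos33.2° − 3·1.554 = 38.0; c'Δl = 14.14; W sinα = 27.9
Slice 7: Δl = 1.9/cos40.5° = 2.499 m; N'_7 = 32·cos40.5° − 6·2.499 = 9.3; c'Δl = 22.74; W sinα = 20.8
Σc'Δl = 147.0 kN/m; ΣN' = 574.8 kN/m; ΣW sinα = 166.1 kN/m
Resisting = 147.0 + 574.8·tan26.7° = 147.0 + 289.1 = 436.2 kN/m
FS = 436.2 / 166.1 = 2.626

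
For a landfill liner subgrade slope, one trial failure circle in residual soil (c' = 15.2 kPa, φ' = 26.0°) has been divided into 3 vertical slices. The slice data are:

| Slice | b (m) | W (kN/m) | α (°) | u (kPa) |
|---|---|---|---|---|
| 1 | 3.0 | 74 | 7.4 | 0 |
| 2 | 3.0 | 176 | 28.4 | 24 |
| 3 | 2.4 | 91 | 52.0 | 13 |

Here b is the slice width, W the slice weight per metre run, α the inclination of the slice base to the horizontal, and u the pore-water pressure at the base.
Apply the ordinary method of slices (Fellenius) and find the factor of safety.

Ordinary method of slices: FS = Σ[c'·Δl_i + (W_i cosα_i − u_i·Δl_i)·tanφ'] / Σ W_i sinα_i, with Δl_i = b_i / cosα_i.
Slice 1: Δl = 3.0/cos7.4° = 3.025 m; N'_1 = 74·cos7.4° − 0·3.025 = 73.4; c'Δl = 45.98; W sinα = 9.5
Slice 2: Δl = 3.0/cos28.4° = 3.410 m; N'_2 = 176·cos28.4° − 24·3.410 = 73.0; c'Δl = 51.84; W sinα = 83.7
Slice 3: Δl = 2.4/cos52.0° = 3.898 m; N'_3 = 91·cos52.0° − 13·3.898 = 5.3; c'Δl = 59.25; W sinα = 71.7
Σc'Δl = 157.1 kN/m; ΣN' = 151.7 kN/m; ΣW sinα = 164.9 kN/m
Resisting = 157.1 + 151.7·tan26.0° = 157.1 + 74.0 = 231.1 kN/m
FS = 231.1 / 164.9 = 1.401

FS = 1.40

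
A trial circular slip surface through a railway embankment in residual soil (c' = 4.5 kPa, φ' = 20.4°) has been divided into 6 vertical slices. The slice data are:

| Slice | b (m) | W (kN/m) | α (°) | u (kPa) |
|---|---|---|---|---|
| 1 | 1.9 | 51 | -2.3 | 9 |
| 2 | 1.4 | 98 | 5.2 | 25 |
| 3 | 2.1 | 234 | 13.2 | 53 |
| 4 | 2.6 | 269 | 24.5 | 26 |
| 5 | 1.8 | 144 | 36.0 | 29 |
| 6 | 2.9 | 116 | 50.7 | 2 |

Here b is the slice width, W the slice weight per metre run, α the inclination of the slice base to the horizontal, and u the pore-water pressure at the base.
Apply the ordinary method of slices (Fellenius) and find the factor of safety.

FS = 0.73

Ordinary method of slices: FS = Σ[c'·Δl_i + (W_i cosα_i − u_i·Δl_i)·tanφ'] / Σ W_i sinα_i, with Δl_i = b_i / cosα_i.
Slice 1: Δl = 1.9/cos(-2.3°) = 1.902 m; N'_1 = 51·cos(-2.3°) − 9·1.902 = 33.8; c'Δl = 8.56; W sinα = -2.0
Slice 2: Δl = 1.4/cos5.2° = 1.406 m; N'_2 = 98·cos5.2° − 25·1.406 = 62.5; c'Δl = 6.33; W sinα = 8.9
Slice 3: Δl = 2.1/cos13.2° = 2.157 m; N'_3 = 234·cos13.2° − 53·2.157 = 113.5; c'Δl = 9.71; W sinα = 53.4
Slice 4: Δl = 2.6/cos24.5° = 2.857 m; N'_4 = 269·cos24.5° − 26·2.857 = 170.5; c'Δl = 12.86; W sinα = 111.6
Slice 5: Δl = 1.8/cos36.0° = 2.225 m; N'_5 = 144·cos36.0° − 29·2.225 = 52.0; c'Δl = 10.01; W sinα = 84.6
Slice 6: Δl = 2.9/cos50.7° = 4.579 m; N'_6 = 116·cos50.7° − 2·4.579 = 64.3; c'Δl = 20.60; W sinα = 89.8
Σc'Δl = 68.1 kN/m; ΣN' = 496.6 kN/m; ΣW sinα = 346.2 kN/m
Resisting = 68.1 + 496.6·tan20.4° = 68.1 + 184.7 = 252.7 kN/m
FS = 252.7 / 346.2 = 0.730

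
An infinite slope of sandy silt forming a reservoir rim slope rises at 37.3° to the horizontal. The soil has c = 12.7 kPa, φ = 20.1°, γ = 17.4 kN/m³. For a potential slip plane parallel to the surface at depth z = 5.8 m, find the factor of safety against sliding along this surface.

For an infinite slope with a slip plane parallel to the surface (no pore pressure): FS = [c + γz cos²β tanφ] / [γz sinβ cosβ].
γz = 17.4·5.8 = 100.92 kN/m²
Numerator = 12.7 + 100.92·cos²37.3°·tan20.1° = 12.7 + 100.92·0.6328·0.3659 = 36.069 kPa
Denominator = 100.92·sin37.3°·cos37.3° = 100.92·0.6060·0.7955 = 48.648 kPa
FS = 36.069 / 48.648 = 0.741

FS = 0.74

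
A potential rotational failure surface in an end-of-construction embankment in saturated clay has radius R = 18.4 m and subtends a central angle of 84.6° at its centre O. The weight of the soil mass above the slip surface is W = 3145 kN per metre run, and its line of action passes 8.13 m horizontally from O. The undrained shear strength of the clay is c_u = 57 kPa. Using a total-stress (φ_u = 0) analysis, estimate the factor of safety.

Taking moments about the centre O, the resisting moment is provided by the undrained shear strength acting along the arc:
Arc length L_a = R·θ = 18.4·(84.6°·π/180) = 18.4·1.4765 = 27.17 m
M_R = c_u·L_a·R = 57·27.17·18.4 = 28494.3 kN·m/m
M_D = W·d = 3145·8.13 = 25568.9 kN·m/m
FS = M_R / M_D = 28494.3 / 25568.9 = 1.114

FS = 1.11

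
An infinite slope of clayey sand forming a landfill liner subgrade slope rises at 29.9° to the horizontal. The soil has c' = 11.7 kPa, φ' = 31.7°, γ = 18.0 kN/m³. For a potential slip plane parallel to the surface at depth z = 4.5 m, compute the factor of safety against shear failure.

FS = 1.41

For an infinite slope with a slip plane parallel to the surface (no pore pressure): FS = [c' + γz cos²β tanφ'] / [γz sinβ cosβ].
γz = 18.0·4.5 = 81.00 kN/m²
Numerator = 11.7 + 81.00·cos²29.9°·tan31.7° = 11.7 + 81.00·0.7515·0.6176 = 49.296 kPa
Denominator = 81.00·sin29.9°·cos29.9° = 81.00·0.4985·0.8669 = 35.003 kPa
FS = 49.296 / 35.003 = 1.408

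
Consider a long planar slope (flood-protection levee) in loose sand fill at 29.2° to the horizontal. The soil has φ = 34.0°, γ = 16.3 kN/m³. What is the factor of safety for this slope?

FS = 1.21

For a dry cohesionless infinite slope the factor of safety is FS = tanφ / tanβ.
FS = tan34.0° / tan29.2° = 0.6745 / 0.5589 = 1.207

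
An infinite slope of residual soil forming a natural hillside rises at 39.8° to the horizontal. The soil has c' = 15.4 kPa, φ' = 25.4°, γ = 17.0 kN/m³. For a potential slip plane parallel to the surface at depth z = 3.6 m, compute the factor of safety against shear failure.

FS = 1.08

For an infinite slope with a slip plane parallel to the surface (no pore pressure): FS = [c' + γz cos²β tanφ'] / [γz sinβ cosβ].
γz = 17.0·3.6 = 61.20 kN/m²
Numerator = 15.4 + 61.20·cos²39.8°·tan25.4° = 15.4 + 61.20·0.5903·0.4748 = 32.553 kPa
Denominator = 61.20·sin39.8°·cos39.8° = 61.20·0.6401·0.7683 = 30.097 kPa
FS = 32.553 / 30.097 = 1.082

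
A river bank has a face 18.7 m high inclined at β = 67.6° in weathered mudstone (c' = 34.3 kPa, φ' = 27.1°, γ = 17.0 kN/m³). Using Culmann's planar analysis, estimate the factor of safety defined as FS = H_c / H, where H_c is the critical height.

H_c = (4c'/γ) · sinβ cosφ' / [1 − cos(β − φ')]
    = (4·34.3/17.0) · sin67.6°·cos27.1° / [1 − cos40.5°]
    = 8.071 · 0.8230 / 0.2396 = 27.72 m
FS = H_c / H = 27.72 / 18.7 = 1.483

FS = 1.48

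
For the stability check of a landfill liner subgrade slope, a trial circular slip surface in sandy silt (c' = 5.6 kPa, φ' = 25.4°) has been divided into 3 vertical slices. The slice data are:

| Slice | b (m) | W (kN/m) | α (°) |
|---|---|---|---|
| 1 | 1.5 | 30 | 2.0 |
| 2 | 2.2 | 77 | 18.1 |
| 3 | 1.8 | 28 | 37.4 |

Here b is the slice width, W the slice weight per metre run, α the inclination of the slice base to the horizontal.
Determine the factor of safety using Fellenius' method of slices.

Ordinary method of slices: FS = Σ[c'·Δl_i + (W_i cosα_i)·tanφ'] / Σ W_i sinα_i, with Δl_i = b_i / cosα_i.
Slice 1: Δl = 1.5/cos2.0° = 1.501 m; N'_1 = 30·cos2.0° = 30.0; c'Δl = 8.41; W sinα = 1.0
Slice 2: Δl = 2.2/cos18.1° = 2.315 m; N'_2 = 77·cos18.1° = 73.2; c'Δl = 12.96; W sinα = 23.9
Slice 3: Δl = 1.8/cos37.4° = 2.266 m; N'_3 = 28·cos37.4° = 22.2; c'Δl = 12.69; W sinα = 17.0
Σc'Δl = 34.1 kN/m; ΣN' = 125.4 kN/m; ΣW sinα = 42.0 kN/m
Resisting = 34.1 + 125.4·tan25.4° = 34.1 + 59.6 = 93.6 kN/m
FS = 93.6 / 42.0 = 2.230

FS = 2.23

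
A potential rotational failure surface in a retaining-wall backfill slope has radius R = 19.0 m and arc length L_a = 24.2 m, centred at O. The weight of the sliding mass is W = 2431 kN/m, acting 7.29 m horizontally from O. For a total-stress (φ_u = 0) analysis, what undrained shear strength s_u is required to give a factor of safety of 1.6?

FS = s_u·L_a·R / (W·d), so s_u = FS·W·d / (L_a·R).
s_u = 1.6·2431·7.29 / (24.20·19.0) = 28355.2 / 459.80 = 61.67 kPa

s_u = 61.7 kPa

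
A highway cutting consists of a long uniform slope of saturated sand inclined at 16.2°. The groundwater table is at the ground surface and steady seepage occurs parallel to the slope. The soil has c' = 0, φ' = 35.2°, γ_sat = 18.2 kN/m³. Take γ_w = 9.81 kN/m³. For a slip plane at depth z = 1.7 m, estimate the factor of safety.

With seepage parallel to the slope and the water table at the surface, the effective normal stress on the slip plane uses the buoyant unit weight γ' = γ_sat − γ_w while the driving shear stress uses γ_sat:
FS = [c' + γ' z cos²β tanφ'] / [γ_sat z sinβ cosβ]
(For c' = 0 this reduces to FS = (γ'/γ_sat)·tanφ'/tanβ.)
γ' = 18.2 − 9.81 = 8.39 kN/m³
Numerator = 0.0 + 8.39·1.7·cos²16.2°·tan35.2° = 0.0 + 8.39·1.7·0.9222·0.7054 = 9.278 kPa
Denominator = 18.2·1.7·sin16.2°·cos16.2° = 18.2·1.7·0.2790·0.9603 = 8.289 kPa
FS = 9.278 / 8.289 = 1.119

FS = 1.12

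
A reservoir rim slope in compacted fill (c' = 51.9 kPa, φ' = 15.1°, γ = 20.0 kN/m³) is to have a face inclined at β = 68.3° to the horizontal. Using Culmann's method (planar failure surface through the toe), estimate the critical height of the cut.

H_c = 23.22 m

Culmann's analysis gives the critical failure plane at α_cr = (β + φ')/2 = (68.3 + 15.1)/2 = 41.7°, and the critical height
H_c = (4c'/γ) · sinβ cosφ' / [1 − cos(β − φ')]
    = (4·51.9/20.0) · sin68.3°·cos15.1° / [1 − cos(53.2°)]
    = 10.380 · 0.9291·0.9655 / [1 − 0.5990]
    = 10.380 · 0.8971 / 0.4010
    = 23.22 m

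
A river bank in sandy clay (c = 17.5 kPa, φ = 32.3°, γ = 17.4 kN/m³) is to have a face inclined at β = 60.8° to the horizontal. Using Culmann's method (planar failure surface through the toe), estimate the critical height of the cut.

Culmann's analysis gives the critical failure plane at α_cr = (β + φ)/2 = (60.8 + 32.3)/2 = 46.5°, and the critical height
H_c = (4c/γ) · sinβ cosφ / [1 − cos(β − φ)]
    = (4·17.5/17.4) · sin60.8°·cos32.3° / [1 − cos(28.5°)]
    = 4.023 · 0.8729·0.8453 / [1 − 0.8788]
    = 4.023 · 0.7378 / 0.1212
    = 24.49 m

H_c = 24.49 m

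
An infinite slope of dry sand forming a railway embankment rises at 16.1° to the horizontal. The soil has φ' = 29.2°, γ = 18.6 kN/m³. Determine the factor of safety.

For a dry cohesionless infinite slope the factor of safety is FS = tanφ' / tanβ.
FS = tan29.2° / tan16.1° = 0.5589 / 0.2886 = 1.936

FS = 1.94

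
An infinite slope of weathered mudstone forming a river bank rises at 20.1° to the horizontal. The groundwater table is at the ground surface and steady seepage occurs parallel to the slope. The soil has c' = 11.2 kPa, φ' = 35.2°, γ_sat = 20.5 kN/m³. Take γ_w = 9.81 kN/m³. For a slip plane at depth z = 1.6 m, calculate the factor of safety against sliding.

With seepage parallel to the slope and the water table at the surface, the effective normal stress on the slip plane uses the buoyant unit weight γ' = γ_sat − γ_w while the driving shear stress uses γ_sat:
FS = [c' + γ' z cos²β tanφ'] / [γ_sat z sinβ cosβ]
γ' = 20.5 − 9.81 = 10.69 kN/m³
Numerator = 11.2 + 10.69·1.6·cos²20.1°·tan35.2° = 11.2 + 10.69·1.6·0.8819·0.7054 = 21.841 kPa
Denominator = 20.5·1.6·sin20.1°·cos20.1° = 20.5·1.6·0.3437·0.9391 = 10.586 kPa
FS = 21.841 / 10.586 = 2.063

FS = 2.06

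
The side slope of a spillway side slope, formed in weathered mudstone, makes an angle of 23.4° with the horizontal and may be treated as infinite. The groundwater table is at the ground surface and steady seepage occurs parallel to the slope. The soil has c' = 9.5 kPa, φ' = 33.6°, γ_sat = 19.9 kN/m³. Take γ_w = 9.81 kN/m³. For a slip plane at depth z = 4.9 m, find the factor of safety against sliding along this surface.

With seepage parallel to the slope and the water table at the surface, the effective normal stress on the slip plane uses the buoyant unit weight γ' = γ_sat − γ_w while the driving shear stress uses γ_sat:
FS = [c' + γ' z cos²β tanφ'] / [γ_sat z sinβ cosβ]
γ' = 19.9 − 9.81 = 10.09 kN/m³
Numerator = 9.5 + 10.09·4.9·cos²23.4°·tan33.6° = 9.5 + 10.09·4.9·0.8423·0.6644 = 37.167 kPa
Denominator = 19.9·4.9·sin23.4°·cos23.4° = 19.9·4.9·0.3971·0.9178 = 35.541 kPa
FS = 37.167 / 35.541 = 1.046

FS = 1.05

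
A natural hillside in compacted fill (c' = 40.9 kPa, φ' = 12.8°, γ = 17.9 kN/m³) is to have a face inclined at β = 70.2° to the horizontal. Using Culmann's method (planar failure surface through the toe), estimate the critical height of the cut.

Culmann's analysis gives the critical failure plane at α_cr = (β + φ')/2 = (70.2 + 12.8)/2 = 41.5°, and the critical height
H_c = (4c'/γ) · sinβ cosφ' / [1 − cos(β − φ')]
    = (4·40.9/17.9) · sin70.2°·cos12.8° / [1 − cos(57.4°)]
    = 9.140 · 0.9409·0.9751 / [1 − 0.5388]
    = 9.140 · 0.9175 / 0.4612
    = 18.18 m

H_c = 18.18 m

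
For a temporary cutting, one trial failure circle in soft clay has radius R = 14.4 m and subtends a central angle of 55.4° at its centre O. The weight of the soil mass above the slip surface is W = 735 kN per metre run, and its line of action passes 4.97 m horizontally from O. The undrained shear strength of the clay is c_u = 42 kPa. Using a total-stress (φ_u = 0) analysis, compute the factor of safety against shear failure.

FS = 2.31

Taking moments about the centre O, the resisting moment is provided by the undrained shear strength acting along the arc:
Arc length L_a = R·θ = 14.4·(55.4°·π/180) = 14.4·0.9669 = 13.92 m
M_R = c_u·L_a·R = 42·13.92·14.4 = 8421.0 kN·m/m
M_D = W·d = 735·4.97 = 3652.9 kN·m/m
FS = M_R / M_D = 8421.0 / 3652.9 = 2.305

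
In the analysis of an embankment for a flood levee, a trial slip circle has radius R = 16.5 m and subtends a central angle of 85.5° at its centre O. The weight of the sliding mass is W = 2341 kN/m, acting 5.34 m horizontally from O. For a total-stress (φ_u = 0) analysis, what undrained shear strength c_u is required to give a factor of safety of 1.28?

c_u = 39.4 kPa

FS = c_u·L_a·R / (W·d), so c_u = FS·W·d / (L_a·R).
Arc length L_a = R·θ = 16.5·(85.5°·π/180) = 16.5·1.4923 = 24.62 m
c_u = 1.28·2341·5.34 / (24.62·16.5) = 16001.2 / 406.27 = 39.39 kPa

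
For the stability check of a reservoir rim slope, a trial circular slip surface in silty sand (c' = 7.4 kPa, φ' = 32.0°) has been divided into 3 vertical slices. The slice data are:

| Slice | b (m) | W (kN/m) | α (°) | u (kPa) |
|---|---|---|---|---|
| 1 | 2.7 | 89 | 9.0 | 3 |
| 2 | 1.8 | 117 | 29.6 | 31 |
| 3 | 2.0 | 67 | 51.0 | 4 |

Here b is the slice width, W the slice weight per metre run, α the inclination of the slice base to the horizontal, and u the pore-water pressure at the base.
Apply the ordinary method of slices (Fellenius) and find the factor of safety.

FS = 1.22

Ordinary method of slices: FS = Σ[c'·Δl_i + (W_i cosα_i − u_i·Δl_i)·tanφ'] / Σ W_i sinα_i, with Δl_i = b_i / cosα_i.
Slice 1: Δl = 2.7/cos9.0° = 2.734 m; N'_1 = 89·cos9.0° − 3·2.734 = 79.7; c'Δl = 20.23; W sinα = 13.9
Slice 2: Δl = 1.8/cos29.6° = 2.070 m; N'_2 = 117·cos29.6° − 31·2.070 = 37.6; c'Δl = 15.32; W sinα = 57.8
Slice 3: Δl = 2.0/cos51.0° = 3.178 m; N'_3 = 67·cos51.0° − 4·3.178 = 29.5; c'Δl = 23.52; W sinα = 52.1
Σc'Δl = 59.1 kN/m; ΣN' = 146.7 kN/m; ΣW sinα = 123.8 kN/m
Resisting = 59.1 + 146.7·tan32.0° = 59.1 + 91.7 = 150.7 kN/m
FS = 150.7 / 123.8 = 1.218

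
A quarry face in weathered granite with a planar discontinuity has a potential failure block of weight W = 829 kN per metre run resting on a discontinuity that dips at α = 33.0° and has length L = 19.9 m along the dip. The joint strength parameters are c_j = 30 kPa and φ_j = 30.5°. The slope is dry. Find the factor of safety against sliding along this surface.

FS = 2.23

Resolving the block weight along and normal to the plane and applying the Mohr–Coulomb strength on the joint:
N' = W cosα = 829·cos33.0° = 695.3 kN/m
Driving force T = W sinα = 829·sin33.0° = 451.5 kN/m
Resisting force R = c_j·L + N'·tanφ_j = 30·19.9 + 695.3·tan30.5° = 597.0 + 409.5 = 1006.5 kN/m
FS = R / T = 1006.5 / 451.5 = 2.229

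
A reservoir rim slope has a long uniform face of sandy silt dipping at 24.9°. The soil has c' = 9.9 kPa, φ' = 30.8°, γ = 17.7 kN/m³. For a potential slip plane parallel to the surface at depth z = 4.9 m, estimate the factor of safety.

FS = 1.58

For an infinite slope with a slip plane parallel to the surface (no pore pressure): FS = [c' + γz cos²β tanφ'] / [γz sinβ cosβ].
γz = 17.7·4.9 = 86.73 kN/m²
Numerator = 9.9 + 86.73·cos²24.9°·tan30.8° = 9.9 + 86.73·0.8227·0.5961 = 52.436 kPa
Denominator = 86.73·sin24.9°·cos24.9° = 86.73·0.4210·0.9070 = 33.122 kPa
FS = 52.436 / 33.122 = 1.583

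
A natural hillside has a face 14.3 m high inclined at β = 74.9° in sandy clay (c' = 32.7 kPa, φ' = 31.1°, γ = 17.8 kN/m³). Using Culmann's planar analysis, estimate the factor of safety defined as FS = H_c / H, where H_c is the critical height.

FS = 1.53

H_c = (4c'/γ) · sinβ cosφ' / [1 − cos(β − φ')]
    = (4·32.7/17.8) · sin74.9°·cos31.1° / [1 − cos43.8°]
    = 7.348 · 0.8267 / 0.2782 = 21.83 m
FS = H_c / H = 21.83 / 14.3 = 1.527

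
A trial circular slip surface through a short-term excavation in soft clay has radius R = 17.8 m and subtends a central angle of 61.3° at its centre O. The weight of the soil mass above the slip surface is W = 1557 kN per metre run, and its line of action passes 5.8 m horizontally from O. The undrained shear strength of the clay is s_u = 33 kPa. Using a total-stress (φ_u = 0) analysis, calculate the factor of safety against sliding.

FS = 1.24

Taking moments about the centre O, the resisting moment is provided by the undrained shear strength acting along the arc:
Arc length L_a = R·θ = 17.8·(61.3°·π/180) = 17.8·1.0699 = 19.04 m
M_R = s_u·L_a·R = 33·19.04·17.8 = 11186.4 kN·m/m
M_D = W·d = 1557·5.8 = 9030.6 kN·m/m
FS = M_R / M_D = 11186.4 / 9030.6 = 1.239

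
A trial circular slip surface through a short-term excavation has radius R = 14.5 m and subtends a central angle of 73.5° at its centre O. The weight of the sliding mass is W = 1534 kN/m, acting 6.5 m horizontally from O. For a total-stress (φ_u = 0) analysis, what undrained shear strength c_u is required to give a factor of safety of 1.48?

c_u = 54.7 kPa

FS = c_u·L_a·R / (W·d), so c_u = FS·W·d / (L_a·R).
Arc length L_a = R·θ = 14.5·(73.5°·π/180) = 14.5·1.2828 = 18.60 m
c_u = 1.48·1534·6.5 / (18.60·14.5) = 14757.1 / 269.71 = 54.71 kPa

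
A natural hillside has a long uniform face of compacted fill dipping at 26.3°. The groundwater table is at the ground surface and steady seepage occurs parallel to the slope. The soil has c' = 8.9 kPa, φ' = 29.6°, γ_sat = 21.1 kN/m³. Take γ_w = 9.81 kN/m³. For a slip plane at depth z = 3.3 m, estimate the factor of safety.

FS = 0.94

With seepage parallel to the slope and the water table at the surface, the effective normal stress on the slip plane uses the buoyant unit weight γ' = γ_sat − γ_w while the driving shear stress uses γ_sat:
FS = [c' + γ' z cos²β tanφ'] / [γ_sat z sinβ cosβ]
γ' = 21.1 − 9.81 = 11.29 kN/m³
Numerator = 8.9 + 11.29·3.3·cos²26.3°·tan29.6° = 8.9 + 11.29·3.3·0.8037·0.5681 = 25.910 kPa
Denominator = 21.1·3.3·sin26.3°·cos26.3° = 21.1·3.3·0.4431·0.8965 = 27.658 kPa
FS = 25.910 / 27.658 = 0.937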